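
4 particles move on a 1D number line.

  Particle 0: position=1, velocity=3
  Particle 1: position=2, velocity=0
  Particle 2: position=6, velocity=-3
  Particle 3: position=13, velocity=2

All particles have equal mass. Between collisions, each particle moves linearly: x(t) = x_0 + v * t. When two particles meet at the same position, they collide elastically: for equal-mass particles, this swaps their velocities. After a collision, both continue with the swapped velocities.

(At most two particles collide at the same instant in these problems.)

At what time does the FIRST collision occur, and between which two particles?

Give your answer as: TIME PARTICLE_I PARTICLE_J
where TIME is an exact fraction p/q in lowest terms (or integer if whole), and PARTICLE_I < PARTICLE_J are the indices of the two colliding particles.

Pair (0,1): pos 1,2 vel 3,0 -> gap=1, closing at 3/unit, collide at t=1/3
Pair (1,2): pos 2,6 vel 0,-3 -> gap=4, closing at 3/unit, collide at t=4/3
Pair (2,3): pos 6,13 vel -3,2 -> not approaching (rel speed -5 <= 0)
Earliest collision: t=1/3 between 0 and 1

Answer: 1/3 0 1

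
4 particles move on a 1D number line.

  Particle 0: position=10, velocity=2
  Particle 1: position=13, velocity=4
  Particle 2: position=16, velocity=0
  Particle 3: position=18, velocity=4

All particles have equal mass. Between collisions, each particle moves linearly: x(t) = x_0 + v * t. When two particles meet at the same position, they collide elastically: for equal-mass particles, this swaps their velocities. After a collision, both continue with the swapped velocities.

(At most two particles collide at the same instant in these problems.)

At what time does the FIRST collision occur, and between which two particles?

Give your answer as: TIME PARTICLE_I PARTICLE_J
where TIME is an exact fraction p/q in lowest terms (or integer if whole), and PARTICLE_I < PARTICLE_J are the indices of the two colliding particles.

Answer: 3/4 1 2

Derivation:
Pair (0,1): pos 10,13 vel 2,4 -> not approaching (rel speed -2 <= 0)
Pair (1,2): pos 13,16 vel 4,0 -> gap=3, closing at 4/unit, collide at t=3/4
Pair (2,3): pos 16,18 vel 0,4 -> not approaching (rel speed -4 <= 0)
Earliest collision: t=3/4 between 1 and 2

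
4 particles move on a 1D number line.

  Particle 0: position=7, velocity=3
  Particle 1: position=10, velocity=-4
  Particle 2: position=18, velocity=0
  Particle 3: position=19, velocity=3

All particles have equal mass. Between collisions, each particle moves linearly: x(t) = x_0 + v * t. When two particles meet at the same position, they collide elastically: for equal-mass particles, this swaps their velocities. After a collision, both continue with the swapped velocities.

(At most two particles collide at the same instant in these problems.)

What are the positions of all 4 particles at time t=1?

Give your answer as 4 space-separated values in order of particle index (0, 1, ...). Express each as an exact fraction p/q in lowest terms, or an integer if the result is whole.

Collision at t=3/7: particles 0 and 1 swap velocities; positions: p0=58/7 p1=58/7 p2=18 p3=142/7; velocities now: v0=-4 v1=3 v2=0 v3=3
Advance to t=1 (no further collisions before then); velocities: v0=-4 v1=3 v2=0 v3=3; positions = 6 10 18 22

Answer: 6 10 18 22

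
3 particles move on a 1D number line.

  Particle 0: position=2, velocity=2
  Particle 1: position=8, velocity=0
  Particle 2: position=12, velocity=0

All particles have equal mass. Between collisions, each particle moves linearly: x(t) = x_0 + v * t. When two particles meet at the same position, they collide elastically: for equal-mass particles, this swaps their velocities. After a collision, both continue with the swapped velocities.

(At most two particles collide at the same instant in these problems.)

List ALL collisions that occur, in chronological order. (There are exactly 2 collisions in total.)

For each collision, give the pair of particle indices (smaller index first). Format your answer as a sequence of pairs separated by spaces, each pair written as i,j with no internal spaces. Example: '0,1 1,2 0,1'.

Answer: 0,1 1,2

Derivation:
Collision at t=3: particles 0 and 1 swap velocities; positions: p0=8 p1=8 p2=12; velocities now: v0=0 v1=2 v2=0
Collision at t=5: particles 1 and 2 swap velocities; positions: p0=8 p1=12 p2=12; velocities now: v0=0 v1=0 v2=2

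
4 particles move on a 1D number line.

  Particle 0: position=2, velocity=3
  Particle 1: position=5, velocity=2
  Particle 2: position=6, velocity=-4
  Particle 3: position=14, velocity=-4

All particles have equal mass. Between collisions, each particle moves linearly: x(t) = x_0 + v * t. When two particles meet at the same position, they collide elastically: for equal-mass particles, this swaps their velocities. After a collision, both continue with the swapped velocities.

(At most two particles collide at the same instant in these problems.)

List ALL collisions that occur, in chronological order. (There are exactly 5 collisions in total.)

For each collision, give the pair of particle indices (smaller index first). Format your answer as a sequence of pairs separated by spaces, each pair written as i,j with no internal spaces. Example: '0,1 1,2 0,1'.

Collision at t=1/6: particles 1 and 2 swap velocities; positions: p0=5/2 p1=16/3 p2=16/3 p3=40/3; velocities now: v0=3 v1=-4 v2=2 v3=-4
Collision at t=4/7: particles 0 and 1 swap velocities; positions: p0=26/7 p1=26/7 p2=43/7 p3=82/7; velocities now: v0=-4 v1=3 v2=2 v3=-4
Collision at t=3/2: particles 2 and 3 swap velocities; positions: p0=0 p1=13/2 p2=8 p3=8; velocities now: v0=-4 v1=3 v2=-4 v3=2
Collision at t=12/7: particles 1 and 2 swap velocities; positions: p0=-6/7 p1=50/7 p2=50/7 p3=59/7; velocities now: v0=-4 v1=-4 v2=3 v3=2
Collision at t=3: particles 2 and 3 swap velocities; positions: p0=-6 p1=2 p2=11 p3=11; velocities now: v0=-4 v1=-4 v2=2 v3=3

Answer: 1,2 0,1 2,3 1,2 2,3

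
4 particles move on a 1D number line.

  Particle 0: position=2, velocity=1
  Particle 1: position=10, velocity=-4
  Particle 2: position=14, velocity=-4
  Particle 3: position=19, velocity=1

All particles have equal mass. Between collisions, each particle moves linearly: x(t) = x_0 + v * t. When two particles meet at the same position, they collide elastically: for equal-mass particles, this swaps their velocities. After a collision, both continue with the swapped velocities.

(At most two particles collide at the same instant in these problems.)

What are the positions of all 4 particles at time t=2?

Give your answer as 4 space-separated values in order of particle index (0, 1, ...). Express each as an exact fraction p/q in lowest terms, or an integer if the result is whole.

Answer: 2 4 6 21

Derivation:
Collision at t=8/5: particles 0 and 1 swap velocities; positions: p0=18/5 p1=18/5 p2=38/5 p3=103/5; velocities now: v0=-4 v1=1 v2=-4 v3=1
Advance to t=2 (no further collisions before then); velocities: v0=-4 v1=1 v2=-4 v3=1; positions = 2 4 6 21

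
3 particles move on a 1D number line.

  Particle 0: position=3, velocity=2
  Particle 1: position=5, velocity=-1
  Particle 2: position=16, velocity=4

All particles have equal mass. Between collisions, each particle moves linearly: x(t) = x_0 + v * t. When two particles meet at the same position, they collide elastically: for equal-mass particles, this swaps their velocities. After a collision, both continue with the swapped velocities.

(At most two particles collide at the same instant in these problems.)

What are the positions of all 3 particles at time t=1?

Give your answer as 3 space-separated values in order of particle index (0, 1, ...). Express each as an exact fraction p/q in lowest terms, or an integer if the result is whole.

Collision at t=2/3: particles 0 and 1 swap velocities; positions: p0=13/3 p1=13/3 p2=56/3; velocities now: v0=-1 v1=2 v2=4
Advance to t=1 (no further collisions before then); velocities: v0=-1 v1=2 v2=4; positions = 4 5 20

Answer: 4 5 20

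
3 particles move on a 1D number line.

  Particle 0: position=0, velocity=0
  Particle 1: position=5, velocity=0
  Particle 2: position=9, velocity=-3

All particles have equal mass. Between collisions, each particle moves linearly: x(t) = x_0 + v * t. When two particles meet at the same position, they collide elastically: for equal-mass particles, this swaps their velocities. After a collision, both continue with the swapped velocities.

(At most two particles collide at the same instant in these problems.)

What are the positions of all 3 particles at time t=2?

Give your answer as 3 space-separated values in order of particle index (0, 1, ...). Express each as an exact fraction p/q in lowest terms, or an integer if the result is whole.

Collision at t=4/3: particles 1 and 2 swap velocities; positions: p0=0 p1=5 p2=5; velocities now: v0=0 v1=-3 v2=0
Advance to t=2 (no further collisions before then); velocities: v0=0 v1=-3 v2=0; positions = 0 3 5

Answer: 0 3 5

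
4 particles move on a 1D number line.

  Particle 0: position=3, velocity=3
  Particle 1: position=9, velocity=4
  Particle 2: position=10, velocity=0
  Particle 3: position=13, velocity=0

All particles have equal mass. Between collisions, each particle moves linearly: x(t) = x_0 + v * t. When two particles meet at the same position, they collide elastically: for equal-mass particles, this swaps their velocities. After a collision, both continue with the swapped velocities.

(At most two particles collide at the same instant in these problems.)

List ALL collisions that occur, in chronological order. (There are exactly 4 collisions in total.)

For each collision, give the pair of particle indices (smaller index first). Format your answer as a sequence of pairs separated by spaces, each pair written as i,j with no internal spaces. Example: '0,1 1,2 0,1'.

Answer: 1,2 2,3 0,1 1,2

Derivation:
Collision at t=1/4: particles 1 and 2 swap velocities; positions: p0=15/4 p1=10 p2=10 p3=13; velocities now: v0=3 v1=0 v2=4 v3=0
Collision at t=1: particles 2 and 3 swap velocities; positions: p0=6 p1=10 p2=13 p3=13; velocities now: v0=3 v1=0 v2=0 v3=4
Collision at t=7/3: particles 0 and 1 swap velocities; positions: p0=10 p1=10 p2=13 p3=55/3; velocities now: v0=0 v1=3 v2=0 v3=4
Collision at t=10/3: particles 1 and 2 swap velocities; positions: p0=10 p1=13 p2=13 p3=67/3; velocities now: v0=0 v1=0 v2=3 v3=4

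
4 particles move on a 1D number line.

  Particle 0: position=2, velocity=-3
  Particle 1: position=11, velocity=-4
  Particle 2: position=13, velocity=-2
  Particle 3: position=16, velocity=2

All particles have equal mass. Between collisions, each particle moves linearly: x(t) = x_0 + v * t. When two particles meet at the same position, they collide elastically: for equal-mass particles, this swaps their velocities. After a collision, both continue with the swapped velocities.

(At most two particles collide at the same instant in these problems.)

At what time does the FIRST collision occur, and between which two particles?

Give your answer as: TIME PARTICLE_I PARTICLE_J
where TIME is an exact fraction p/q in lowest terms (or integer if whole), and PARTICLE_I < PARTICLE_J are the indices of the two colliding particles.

Pair (0,1): pos 2,11 vel -3,-4 -> gap=9, closing at 1/unit, collide at t=9
Pair (1,2): pos 11,13 vel -4,-2 -> not approaching (rel speed -2 <= 0)
Pair (2,3): pos 13,16 vel -2,2 -> not approaching (rel speed -4 <= 0)
Earliest collision: t=9 between 0 and 1

Answer: 9 0 1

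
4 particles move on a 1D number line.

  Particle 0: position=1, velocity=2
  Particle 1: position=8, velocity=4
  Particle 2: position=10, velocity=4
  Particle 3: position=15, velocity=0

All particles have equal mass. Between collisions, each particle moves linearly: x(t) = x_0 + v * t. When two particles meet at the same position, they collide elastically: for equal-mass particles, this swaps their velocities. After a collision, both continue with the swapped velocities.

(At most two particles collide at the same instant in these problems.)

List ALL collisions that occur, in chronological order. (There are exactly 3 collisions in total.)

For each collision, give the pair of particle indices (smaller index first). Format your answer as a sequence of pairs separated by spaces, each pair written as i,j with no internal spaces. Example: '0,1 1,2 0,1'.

Answer: 2,3 1,2 0,1

Derivation:
Collision at t=5/4: particles 2 and 3 swap velocities; positions: p0=7/2 p1=13 p2=15 p3=15; velocities now: v0=2 v1=4 v2=0 v3=4
Collision at t=7/4: particles 1 and 2 swap velocities; positions: p0=9/2 p1=15 p2=15 p3=17; velocities now: v0=2 v1=0 v2=4 v3=4
Collision at t=7: particles 0 and 1 swap velocities; positions: p0=15 p1=15 p2=36 p3=38; velocities now: v0=0 v1=2 v2=4 v3=4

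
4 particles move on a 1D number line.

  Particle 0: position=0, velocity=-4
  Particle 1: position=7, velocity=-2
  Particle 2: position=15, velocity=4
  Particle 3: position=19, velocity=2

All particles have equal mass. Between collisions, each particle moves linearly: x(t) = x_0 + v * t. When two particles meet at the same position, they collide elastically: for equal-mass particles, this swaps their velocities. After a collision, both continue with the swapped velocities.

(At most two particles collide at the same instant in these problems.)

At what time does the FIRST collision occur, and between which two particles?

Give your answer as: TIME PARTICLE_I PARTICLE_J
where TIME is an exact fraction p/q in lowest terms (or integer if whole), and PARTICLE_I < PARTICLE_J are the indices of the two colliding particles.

Answer: 2 2 3

Derivation:
Pair (0,1): pos 0,7 vel -4,-2 -> not approaching (rel speed -2 <= 0)
Pair (1,2): pos 7,15 vel -2,4 -> not approaching (rel speed -6 <= 0)
Pair (2,3): pos 15,19 vel 4,2 -> gap=4, closing at 2/unit, collide at t=2
Earliest collision: t=2 between 2 and 3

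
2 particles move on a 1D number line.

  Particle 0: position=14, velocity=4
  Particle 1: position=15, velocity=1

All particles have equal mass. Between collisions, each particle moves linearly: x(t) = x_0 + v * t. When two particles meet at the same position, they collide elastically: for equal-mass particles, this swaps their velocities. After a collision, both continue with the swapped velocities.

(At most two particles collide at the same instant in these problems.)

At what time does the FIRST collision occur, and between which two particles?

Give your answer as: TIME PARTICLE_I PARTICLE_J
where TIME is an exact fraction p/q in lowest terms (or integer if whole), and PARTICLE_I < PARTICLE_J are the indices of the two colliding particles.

Pair (0,1): pos 14,15 vel 4,1 -> gap=1, closing at 3/unit, collide at t=1/3
Earliest collision: t=1/3 between 0 and 1

Answer: 1/3 0 1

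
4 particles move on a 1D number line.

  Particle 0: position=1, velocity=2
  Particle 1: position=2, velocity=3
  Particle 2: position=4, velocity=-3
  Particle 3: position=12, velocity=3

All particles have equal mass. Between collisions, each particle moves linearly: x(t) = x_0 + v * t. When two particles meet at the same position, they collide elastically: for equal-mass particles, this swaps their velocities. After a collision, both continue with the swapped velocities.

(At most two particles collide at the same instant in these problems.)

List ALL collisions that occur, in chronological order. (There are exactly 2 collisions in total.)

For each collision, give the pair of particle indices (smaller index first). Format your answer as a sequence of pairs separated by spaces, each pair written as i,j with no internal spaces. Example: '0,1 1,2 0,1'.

Collision at t=1/3: particles 1 and 2 swap velocities; positions: p0=5/3 p1=3 p2=3 p3=13; velocities now: v0=2 v1=-3 v2=3 v3=3
Collision at t=3/5: particles 0 and 1 swap velocities; positions: p0=11/5 p1=11/5 p2=19/5 p3=69/5; velocities now: v0=-3 v1=2 v2=3 v3=3

Answer: 1,2 0,1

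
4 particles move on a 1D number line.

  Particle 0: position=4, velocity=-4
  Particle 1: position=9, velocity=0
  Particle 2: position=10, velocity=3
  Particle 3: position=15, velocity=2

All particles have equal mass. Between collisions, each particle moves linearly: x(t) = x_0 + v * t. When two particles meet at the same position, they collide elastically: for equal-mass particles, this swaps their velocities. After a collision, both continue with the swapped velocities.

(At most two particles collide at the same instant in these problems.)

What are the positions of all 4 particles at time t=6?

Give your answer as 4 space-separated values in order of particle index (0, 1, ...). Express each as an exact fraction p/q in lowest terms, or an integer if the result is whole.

Answer: -20 9 27 28

Derivation:
Collision at t=5: particles 2 and 3 swap velocities; positions: p0=-16 p1=9 p2=25 p3=25; velocities now: v0=-4 v1=0 v2=2 v3=3
Advance to t=6 (no further collisions before then); velocities: v0=-4 v1=0 v2=2 v3=3; positions = -20 9 27 28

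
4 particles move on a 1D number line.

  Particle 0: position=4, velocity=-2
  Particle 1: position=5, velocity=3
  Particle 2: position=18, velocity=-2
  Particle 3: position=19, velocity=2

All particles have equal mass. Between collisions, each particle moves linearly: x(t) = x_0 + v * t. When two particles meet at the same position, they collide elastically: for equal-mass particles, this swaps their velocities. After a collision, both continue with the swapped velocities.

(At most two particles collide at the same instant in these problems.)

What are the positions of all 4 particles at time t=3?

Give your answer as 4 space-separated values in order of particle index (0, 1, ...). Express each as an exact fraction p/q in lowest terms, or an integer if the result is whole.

Collision at t=13/5: particles 1 and 2 swap velocities; positions: p0=-6/5 p1=64/5 p2=64/5 p3=121/5; velocities now: v0=-2 v1=-2 v2=3 v3=2
Advance to t=3 (no further collisions before then); velocities: v0=-2 v1=-2 v2=3 v3=2; positions = -2 12 14 25

Answer: -2 12 14 25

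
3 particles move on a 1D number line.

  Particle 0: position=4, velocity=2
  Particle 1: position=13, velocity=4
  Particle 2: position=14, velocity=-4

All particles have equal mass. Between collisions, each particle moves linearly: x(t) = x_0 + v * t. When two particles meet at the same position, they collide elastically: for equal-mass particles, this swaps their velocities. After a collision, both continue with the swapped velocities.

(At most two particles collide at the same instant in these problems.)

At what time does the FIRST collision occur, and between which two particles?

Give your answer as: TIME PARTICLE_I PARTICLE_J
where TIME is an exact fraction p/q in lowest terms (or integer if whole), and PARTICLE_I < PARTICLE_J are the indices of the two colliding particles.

Answer: 1/8 1 2

Derivation:
Pair (0,1): pos 4,13 vel 2,4 -> not approaching (rel speed -2 <= 0)
Pair (1,2): pos 13,14 vel 4,-4 -> gap=1, closing at 8/unit, collide at t=1/8
Earliest collision: t=1/8 between 1 and 2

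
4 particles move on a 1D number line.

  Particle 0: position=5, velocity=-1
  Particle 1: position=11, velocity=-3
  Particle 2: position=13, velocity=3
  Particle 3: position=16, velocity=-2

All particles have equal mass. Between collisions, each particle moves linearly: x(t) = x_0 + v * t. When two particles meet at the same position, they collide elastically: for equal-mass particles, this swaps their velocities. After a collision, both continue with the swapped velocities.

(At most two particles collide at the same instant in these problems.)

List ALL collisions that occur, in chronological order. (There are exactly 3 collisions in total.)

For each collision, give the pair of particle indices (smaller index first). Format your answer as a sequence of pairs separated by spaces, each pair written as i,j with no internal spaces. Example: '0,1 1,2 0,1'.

Answer: 2,3 0,1 1,2

Derivation:
Collision at t=3/5: particles 2 and 3 swap velocities; positions: p0=22/5 p1=46/5 p2=74/5 p3=74/5; velocities now: v0=-1 v1=-3 v2=-2 v3=3
Collision at t=3: particles 0 and 1 swap velocities; positions: p0=2 p1=2 p2=10 p3=22; velocities now: v0=-3 v1=-1 v2=-2 v3=3
Collision at t=11: particles 1 and 2 swap velocities; positions: p0=-22 p1=-6 p2=-6 p3=46; velocities now: v0=-3 v1=-2 v2=-1 v3=3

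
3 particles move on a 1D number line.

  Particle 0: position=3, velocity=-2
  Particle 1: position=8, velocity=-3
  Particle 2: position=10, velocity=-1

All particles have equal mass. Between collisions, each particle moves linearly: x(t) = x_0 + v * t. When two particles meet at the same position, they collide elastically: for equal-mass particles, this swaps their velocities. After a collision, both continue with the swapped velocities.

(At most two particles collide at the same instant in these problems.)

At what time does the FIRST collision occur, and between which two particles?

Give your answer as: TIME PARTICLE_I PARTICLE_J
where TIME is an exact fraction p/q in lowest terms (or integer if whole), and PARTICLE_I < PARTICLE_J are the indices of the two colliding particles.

Pair (0,1): pos 3,8 vel -2,-3 -> gap=5, closing at 1/unit, collide at t=5
Pair (1,2): pos 8,10 vel -3,-1 -> not approaching (rel speed -2 <= 0)
Earliest collision: t=5 between 0 and 1

Answer: 5 0 1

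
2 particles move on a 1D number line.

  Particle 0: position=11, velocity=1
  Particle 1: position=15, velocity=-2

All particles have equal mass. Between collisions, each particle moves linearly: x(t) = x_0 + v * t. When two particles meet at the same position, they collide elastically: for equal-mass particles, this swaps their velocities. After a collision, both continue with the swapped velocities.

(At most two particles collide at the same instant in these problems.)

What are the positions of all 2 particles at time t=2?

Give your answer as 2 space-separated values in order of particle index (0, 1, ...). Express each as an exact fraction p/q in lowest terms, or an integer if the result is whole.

Answer: 11 13

Derivation:
Collision at t=4/3: particles 0 and 1 swap velocities; positions: p0=37/3 p1=37/3; velocities now: v0=-2 v1=1
Advance to t=2 (no further collisions before then); velocities: v0=-2 v1=1; positions = 11 13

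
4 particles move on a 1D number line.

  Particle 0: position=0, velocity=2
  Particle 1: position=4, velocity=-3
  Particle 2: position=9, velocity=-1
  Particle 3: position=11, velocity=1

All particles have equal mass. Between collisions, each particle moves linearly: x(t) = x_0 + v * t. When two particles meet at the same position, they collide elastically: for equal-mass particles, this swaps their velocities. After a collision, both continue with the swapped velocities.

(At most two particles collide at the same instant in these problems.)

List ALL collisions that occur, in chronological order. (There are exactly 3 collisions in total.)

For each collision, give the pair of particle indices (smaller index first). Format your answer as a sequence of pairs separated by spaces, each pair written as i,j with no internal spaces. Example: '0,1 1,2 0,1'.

Answer: 0,1 1,2 2,3

Derivation:
Collision at t=4/5: particles 0 and 1 swap velocities; positions: p0=8/5 p1=8/5 p2=41/5 p3=59/5; velocities now: v0=-3 v1=2 v2=-1 v3=1
Collision at t=3: particles 1 and 2 swap velocities; positions: p0=-5 p1=6 p2=6 p3=14; velocities now: v0=-3 v1=-1 v2=2 v3=1
Collision at t=11: particles 2 and 3 swap velocities; positions: p0=-29 p1=-2 p2=22 p3=22; velocities now: v0=-3 v1=-1 v2=1 v3=2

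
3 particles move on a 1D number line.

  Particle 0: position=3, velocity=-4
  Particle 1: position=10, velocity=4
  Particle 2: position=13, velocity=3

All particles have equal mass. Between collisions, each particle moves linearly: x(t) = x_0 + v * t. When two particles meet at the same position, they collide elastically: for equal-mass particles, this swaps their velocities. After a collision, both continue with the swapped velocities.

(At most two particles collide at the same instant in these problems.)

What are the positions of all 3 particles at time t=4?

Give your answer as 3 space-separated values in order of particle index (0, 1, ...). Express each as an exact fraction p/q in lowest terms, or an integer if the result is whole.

Collision at t=3: particles 1 and 2 swap velocities; positions: p0=-9 p1=22 p2=22; velocities now: v0=-4 v1=3 v2=4
Advance to t=4 (no further collisions before then); velocities: v0=-4 v1=3 v2=4; positions = -13 25 26

Answer: -13 25 26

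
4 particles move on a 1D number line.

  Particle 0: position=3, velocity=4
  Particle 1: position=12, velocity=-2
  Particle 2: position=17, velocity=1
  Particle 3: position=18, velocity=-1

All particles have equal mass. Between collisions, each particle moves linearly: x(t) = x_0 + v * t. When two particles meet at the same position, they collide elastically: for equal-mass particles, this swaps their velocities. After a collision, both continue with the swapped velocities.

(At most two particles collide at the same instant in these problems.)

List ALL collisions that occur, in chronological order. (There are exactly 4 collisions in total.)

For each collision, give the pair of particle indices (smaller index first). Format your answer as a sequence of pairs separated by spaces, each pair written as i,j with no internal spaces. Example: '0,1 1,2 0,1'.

Answer: 2,3 0,1 1,2 2,3

Derivation:
Collision at t=1/2: particles 2 and 3 swap velocities; positions: p0=5 p1=11 p2=35/2 p3=35/2; velocities now: v0=4 v1=-2 v2=-1 v3=1
Collision at t=3/2: particles 0 and 1 swap velocities; positions: p0=9 p1=9 p2=33/2 p3=37/2; velocities now: v0=-2 v1=4 v2=-1 v3=1
Collision at t=3: particles 1 and 2 swap velocities; positions: p0=6 p1=15 p2=15 p3=20; velocities now: v0=-2 v1=-1 v2=4 v3=1
Collision at t=14/3: particles 2 and 3 swap velocities; positions: p0=8/3 p1=40/3 p2=65/3 p3=65/3; velocities now: v0=-2 v1=-1 v2=1 v3=4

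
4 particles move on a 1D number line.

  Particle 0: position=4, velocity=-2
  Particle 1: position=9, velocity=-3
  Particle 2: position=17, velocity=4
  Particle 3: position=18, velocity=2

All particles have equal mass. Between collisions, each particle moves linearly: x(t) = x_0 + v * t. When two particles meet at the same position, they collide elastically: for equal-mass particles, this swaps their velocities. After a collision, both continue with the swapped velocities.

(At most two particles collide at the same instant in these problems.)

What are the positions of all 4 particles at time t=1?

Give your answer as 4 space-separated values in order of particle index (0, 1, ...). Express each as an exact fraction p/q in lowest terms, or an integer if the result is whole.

Collision at t=1/2: particles 2 and 3 swap velocities; positions: p0=3 p1=15/2 p2=19 p3=19; velocities now: v0=-2 v1=-3 v2=2 v3=4
Advance to t=1 (no further collisions before then); velocities: v0=-2 v1=-3 v2=2 v3=4; positions = 2 6 20 21

Answer: 2 6 20 21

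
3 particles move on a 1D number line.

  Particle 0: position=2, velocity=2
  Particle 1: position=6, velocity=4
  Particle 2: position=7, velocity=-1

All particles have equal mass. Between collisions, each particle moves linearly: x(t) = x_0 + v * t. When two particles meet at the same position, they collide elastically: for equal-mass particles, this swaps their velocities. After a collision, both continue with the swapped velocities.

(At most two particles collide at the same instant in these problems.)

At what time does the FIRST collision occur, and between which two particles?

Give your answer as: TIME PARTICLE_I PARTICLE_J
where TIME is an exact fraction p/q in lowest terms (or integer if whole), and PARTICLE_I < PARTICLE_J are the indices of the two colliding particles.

Answer: 1/5 1 2

Derivation:
Pair (0,1): pos 2,6 vel 2,4 -> not approaching (rel speed -2 <= 0)
Pair (1,2): pos 6,7 vel 4,-1 -> gap=1, closing at 5/unit, collide at t=1/5
Earliest collision: t=1/5 between 1 and 2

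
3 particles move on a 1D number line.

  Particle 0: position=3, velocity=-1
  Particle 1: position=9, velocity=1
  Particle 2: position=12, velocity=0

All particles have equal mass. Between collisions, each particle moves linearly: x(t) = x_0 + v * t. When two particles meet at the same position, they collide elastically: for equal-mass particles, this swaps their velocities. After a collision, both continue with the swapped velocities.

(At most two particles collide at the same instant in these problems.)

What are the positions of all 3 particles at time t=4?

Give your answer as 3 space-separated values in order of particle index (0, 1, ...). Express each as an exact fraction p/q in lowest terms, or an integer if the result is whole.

Collision at t=3: particles 1 and 2 swap velocities; positions: p0=0 p1=12 p2=12; velocities now: v0=-1 v1=0 v2=1
Advance to t=4 (no further collisions before then); velocities: v0=-1 v1=0 v2=1; positions = -1 12 13

Answer: -1 12 13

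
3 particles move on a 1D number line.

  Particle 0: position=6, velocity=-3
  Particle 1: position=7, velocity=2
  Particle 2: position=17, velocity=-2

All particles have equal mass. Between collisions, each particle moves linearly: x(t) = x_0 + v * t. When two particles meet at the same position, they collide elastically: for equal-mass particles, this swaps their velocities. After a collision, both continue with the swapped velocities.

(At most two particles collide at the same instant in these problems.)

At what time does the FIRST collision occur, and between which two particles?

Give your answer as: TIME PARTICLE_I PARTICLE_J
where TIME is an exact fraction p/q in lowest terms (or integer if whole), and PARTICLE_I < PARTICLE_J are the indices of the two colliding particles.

Pair (0,1): pos 6,7 vel -3,2 -> not approaching (rel speed -5 <= 0)
Pair (1,2): pos 7,17 vel 2,-2 -> gap=10, closing at 4/unit, collide at t=5/2
Earliest collision: t=5/2 between 1 and 2

Answer: 5/2 1 2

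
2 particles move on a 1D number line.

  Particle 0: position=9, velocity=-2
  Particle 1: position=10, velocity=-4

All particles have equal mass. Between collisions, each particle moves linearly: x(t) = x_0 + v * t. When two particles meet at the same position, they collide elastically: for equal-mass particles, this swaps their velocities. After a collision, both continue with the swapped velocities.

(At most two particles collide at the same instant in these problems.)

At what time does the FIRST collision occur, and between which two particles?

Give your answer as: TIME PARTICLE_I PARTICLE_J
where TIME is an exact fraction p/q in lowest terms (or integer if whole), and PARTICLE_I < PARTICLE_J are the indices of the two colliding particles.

Pair (0,1): pos 9,10 vel -2,-4 -> gap=1, closing at 2/unit, collide at t=1/2
Earliest collision: t=1/2 between 0 and 1

Answer: 1/2 0 1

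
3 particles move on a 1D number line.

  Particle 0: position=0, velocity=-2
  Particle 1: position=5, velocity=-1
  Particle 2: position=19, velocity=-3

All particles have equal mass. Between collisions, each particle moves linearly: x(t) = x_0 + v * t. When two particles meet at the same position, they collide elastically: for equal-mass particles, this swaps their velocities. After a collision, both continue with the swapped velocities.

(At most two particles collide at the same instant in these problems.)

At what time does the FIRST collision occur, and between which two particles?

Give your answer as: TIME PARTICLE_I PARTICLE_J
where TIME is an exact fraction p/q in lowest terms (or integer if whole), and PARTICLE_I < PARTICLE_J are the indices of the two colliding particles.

Answer: 7 1 2

Derivation:
Pair (0,1): pos 0,5 vel -2,-1 -> not approaching (rel speed -1 <= 0)
Pair (1,2): pos 5,19 vel -1,-3 -> gap=14, closing at 2/unit, collide at t=7
Earliest collision: t=7 between 1 and 2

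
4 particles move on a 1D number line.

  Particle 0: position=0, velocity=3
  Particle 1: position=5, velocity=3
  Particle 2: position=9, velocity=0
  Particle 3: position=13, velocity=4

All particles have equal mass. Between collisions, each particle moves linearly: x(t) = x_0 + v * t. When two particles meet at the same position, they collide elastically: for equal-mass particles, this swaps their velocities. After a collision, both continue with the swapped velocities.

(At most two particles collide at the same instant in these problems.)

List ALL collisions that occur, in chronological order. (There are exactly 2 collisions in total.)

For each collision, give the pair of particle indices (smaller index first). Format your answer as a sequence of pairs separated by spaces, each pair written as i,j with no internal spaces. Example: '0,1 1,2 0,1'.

Collision at t=4/3: particles 1 and 2 swap velocities; positions: p0=4 p1=9 p2=9 p3=55/3; velocities now: v0=3 v1=0 v2=3 v3=4
Collision at t=3: particles 0 and 1 swap velocities; positions: p0=9 p1=9 p2=14 p3=25; velocities now: v0=0 v1=3 v2=3 v3=4

Answer: 1,2 0,1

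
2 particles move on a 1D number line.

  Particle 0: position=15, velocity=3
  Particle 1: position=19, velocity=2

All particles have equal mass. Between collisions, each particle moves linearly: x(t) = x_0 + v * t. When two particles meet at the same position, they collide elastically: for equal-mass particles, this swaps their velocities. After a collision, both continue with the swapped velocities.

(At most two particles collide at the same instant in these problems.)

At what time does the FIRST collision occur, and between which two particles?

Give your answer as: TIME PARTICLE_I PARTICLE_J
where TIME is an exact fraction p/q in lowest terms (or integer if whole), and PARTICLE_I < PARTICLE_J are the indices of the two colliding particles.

Answer: 4 0 1

Derivation:
Pair (0,1): pos 15,19 vel 3,2 -> gap=4, closing at 1/unit, collide at t=4
Earliest collision: t=4 between 0 and 1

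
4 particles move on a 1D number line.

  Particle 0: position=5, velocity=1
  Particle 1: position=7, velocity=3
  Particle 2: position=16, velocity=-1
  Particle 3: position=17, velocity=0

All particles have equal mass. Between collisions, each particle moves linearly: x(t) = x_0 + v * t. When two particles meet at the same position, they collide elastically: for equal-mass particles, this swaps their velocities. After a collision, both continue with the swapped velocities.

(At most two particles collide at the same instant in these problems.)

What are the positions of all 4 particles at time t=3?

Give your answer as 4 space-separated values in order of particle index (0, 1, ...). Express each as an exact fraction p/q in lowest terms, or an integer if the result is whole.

Answer: 8 13 16 17

Derivation:
Collision at t=9/4: particles 1 and 2 swap velocities; positions: p0=29/4 p1=55/4 p2=55/4 p3=17; velocities now: v0=1 v1=-1 v2=3 v3=0
Advance to t=3 (no further collisions before then); velocities: v0=1 v1=-1 v2=3 v3=0; positions = 8 13 16 17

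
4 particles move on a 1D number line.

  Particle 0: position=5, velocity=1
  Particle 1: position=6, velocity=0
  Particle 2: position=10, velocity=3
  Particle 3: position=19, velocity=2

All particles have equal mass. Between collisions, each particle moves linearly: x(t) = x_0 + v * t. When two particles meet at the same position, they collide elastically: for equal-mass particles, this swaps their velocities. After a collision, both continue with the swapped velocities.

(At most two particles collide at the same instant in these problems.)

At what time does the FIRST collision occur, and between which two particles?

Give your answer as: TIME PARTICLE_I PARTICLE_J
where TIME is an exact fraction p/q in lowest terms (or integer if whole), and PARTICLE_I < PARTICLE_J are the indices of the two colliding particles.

Answer: 1 0 1

Derivation:
Pair (0,1): pos 5,6 vel 1,0 -> gap=1, closing at 1/unit, collide at t=1
Pair (1,2): pos 6,10 vel 0,3 -> not approaching (rel speed -3 <= 0)
Pair (2,3): pos 10,19 vel 3,2 -> gap=9, closing at 1/unit, collide at t=9
Earliest collision: t=1 between 0 and 1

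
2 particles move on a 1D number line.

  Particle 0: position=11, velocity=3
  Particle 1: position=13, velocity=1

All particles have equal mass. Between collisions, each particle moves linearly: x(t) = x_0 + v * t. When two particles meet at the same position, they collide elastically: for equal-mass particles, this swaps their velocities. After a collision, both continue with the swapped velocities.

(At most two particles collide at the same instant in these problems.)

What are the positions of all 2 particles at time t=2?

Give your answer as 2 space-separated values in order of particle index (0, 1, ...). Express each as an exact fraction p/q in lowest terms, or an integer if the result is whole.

Collision at t=1: particles 0 and 1 swap velocities; positions: p0=14 p1=14; velocities now: v0=1 v1=3
Advance to t=2 (no further collisions before then); velocities: v0=1 v1=3; positions = 15 17

Answer: 15 17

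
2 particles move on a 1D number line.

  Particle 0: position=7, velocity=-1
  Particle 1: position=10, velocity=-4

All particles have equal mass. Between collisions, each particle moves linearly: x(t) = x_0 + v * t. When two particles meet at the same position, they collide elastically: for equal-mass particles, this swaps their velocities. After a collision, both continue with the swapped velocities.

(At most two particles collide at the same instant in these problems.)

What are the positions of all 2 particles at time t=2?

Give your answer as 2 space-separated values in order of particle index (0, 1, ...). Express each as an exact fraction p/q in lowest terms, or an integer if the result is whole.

Answer: 2 5

Derivation:
Collision at t=1: particles 0 and 1 swap velocities; positions: p0=6 p1=6; velocities now: v0=-4 v1=-1
Advance to t=2 (no further collisions before then); velocities: v0=-4 v1=-1; positions = 2 5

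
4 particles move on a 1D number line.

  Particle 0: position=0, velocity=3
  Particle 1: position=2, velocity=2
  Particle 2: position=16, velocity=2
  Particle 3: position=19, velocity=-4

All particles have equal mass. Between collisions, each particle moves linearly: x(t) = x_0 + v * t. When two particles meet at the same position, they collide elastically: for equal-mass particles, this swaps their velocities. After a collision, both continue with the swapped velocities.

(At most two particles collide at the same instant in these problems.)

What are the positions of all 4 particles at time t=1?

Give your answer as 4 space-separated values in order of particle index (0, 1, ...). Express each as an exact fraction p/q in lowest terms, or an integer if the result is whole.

Collision at t=1/2: particles 2 and 3 swap velocities; positions: p0=3/2 p1=3 p2=17 p3=17; velocities now: v0=3 v1=2 v2=-4 v3=2
Advance to t=1 (no further collisions before then); velocities: v0=3 v1=2 v2=-4 v3=2; positions = 3 4 15 18

Answer: 3 4 15 18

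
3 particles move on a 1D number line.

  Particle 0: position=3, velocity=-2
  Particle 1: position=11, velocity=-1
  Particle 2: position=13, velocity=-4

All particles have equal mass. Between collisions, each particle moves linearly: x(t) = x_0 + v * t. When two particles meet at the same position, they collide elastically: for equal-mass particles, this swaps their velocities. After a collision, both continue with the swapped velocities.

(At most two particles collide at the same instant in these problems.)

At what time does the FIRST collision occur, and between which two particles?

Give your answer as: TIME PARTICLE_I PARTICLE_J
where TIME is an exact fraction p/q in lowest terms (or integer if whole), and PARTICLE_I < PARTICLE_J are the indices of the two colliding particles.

Pair (0,1): pos 3,11 vel -2,-1 -> not approaching (rel speed -1 <= 0)
Pair (1,2): pos 11,13 vel -1,-4 -> gap=2, closing at 3/unit, collide at t=2/3
Earliest collision: t=2/3 between 1 and 2

Answer: 2/3 1 2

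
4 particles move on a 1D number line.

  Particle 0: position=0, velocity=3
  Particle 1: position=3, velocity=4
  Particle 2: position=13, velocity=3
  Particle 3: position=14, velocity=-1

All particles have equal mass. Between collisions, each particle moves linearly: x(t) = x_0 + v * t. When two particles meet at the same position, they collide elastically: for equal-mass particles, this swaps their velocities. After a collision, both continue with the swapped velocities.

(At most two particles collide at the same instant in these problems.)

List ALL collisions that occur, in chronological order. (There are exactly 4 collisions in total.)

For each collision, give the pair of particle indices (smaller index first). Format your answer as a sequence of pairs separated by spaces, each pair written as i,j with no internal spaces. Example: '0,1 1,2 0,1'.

Collision at t=1/4: particles 2 and 3 swap velocities; positions: p0=3/4 p1=4 p2=55/4 p3=55/4; velocities now: v0=3 v1=4 v2=-1 v3=3
Collision at t=11/5: particles 1 and 2 swap velocities; positions: p0=33/5 p1=59/5 p2=59/5 p3=98/5; velocities now: v0=3 v1=-1 v2=4 v3=3
Collision at t=7/2: particles 0 and 1 swap velocities; positions: p0=21/2 p1=21/2 p2=17 p3=47/2; velocities now: v0=-1 v1=3 v2=4 v3=3
Collision at t=10: particles 2 and 3 swap velocities; positions: p0=4 p1=30 p2=43 p3=43; velocities now: v0=-1 v1=3 v2=3 v3=4

Answer: 2,3 1,2 0,1 2,3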